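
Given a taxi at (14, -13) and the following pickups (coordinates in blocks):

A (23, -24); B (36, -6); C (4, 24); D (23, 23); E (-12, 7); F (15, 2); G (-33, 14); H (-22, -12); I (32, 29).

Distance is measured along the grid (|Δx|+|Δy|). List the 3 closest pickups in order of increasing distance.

Distances from (14, -13):
A: |9| + |-11| = 9 + 11 = 20 blocks
B: |22| + |7| = 22 + 7 = 29 blocks
C: |-10| + |37| = 10 + 37 = 47 blocks
D: |9| + |36| = 9 + 36 = 45 blocks
E: |-26| + |20| = 26 + 20 = 46 blocks
F: |1| + |15| = 1 + 15 = 16 blocks
G: |-47| + |27| = 47 + 27 = 74 blocks
H: |-36| + |1| = 36 + 1 = 37 blocks
I: |18| + |42| = 18 + 42 = 60 blocks
Sorted: F (16 blocks) < A (20 blocks) < B (29 blocks) < H (37 blocks) < D (45 blocks) < …

F, A, B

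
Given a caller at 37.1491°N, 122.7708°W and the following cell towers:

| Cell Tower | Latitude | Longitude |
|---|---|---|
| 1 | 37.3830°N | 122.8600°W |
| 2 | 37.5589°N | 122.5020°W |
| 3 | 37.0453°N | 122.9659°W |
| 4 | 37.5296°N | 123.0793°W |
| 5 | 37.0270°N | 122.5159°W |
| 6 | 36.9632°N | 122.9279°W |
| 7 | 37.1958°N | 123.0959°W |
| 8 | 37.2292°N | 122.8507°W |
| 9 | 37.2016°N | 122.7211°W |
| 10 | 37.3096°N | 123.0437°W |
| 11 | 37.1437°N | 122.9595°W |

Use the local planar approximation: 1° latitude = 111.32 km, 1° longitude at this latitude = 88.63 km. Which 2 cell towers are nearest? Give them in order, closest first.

9, 8

Distances from 37.1491°N, 122.7708°W:
1: 27.2115 km
2: 51.4651 km
3: 20.7972 km
4: 50.4157 km
5: 26.3654 km
6: 24.9425 km
7: 29.2788 km
8: 11.3867 km
9: 7.3184 km
10: 30.0706 km
11: 16.7353 km
Sorted: 9 (7.3184 km) < 8 (11.3867 km) < 11 (16.7353 km) < 3 (20.7972 km) < …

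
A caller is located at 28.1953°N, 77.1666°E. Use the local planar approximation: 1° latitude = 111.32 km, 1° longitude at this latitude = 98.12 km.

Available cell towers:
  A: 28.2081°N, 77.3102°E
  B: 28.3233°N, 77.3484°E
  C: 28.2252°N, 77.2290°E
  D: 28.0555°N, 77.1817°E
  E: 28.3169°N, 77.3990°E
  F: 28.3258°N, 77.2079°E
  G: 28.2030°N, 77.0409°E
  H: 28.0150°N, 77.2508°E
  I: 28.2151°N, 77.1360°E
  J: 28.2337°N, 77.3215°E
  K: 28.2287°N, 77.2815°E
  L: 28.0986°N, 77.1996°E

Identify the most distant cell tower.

Distances from 28.1953°N, 77.1666°E:
A: √((0.0128·111.32)² + (0.1436·98.12)²) = √(2.030329 + 198.529002) = 14.1619 km
B: √((0.1280·111.32)² + (0.1818·98.12)²) = √(203.032861 + 318.201950) = 22.8306 km
C: √((0.0299·111.32)² + (0.0624·98.12)²) = √(11.078699 + 37.487308) = 6.9689 km
D: √((-0.1398·111.32)² + (0.0151·98.12)²) = √(242.192527 + 2.195174) = 15.6329 km
E: √((0.1216·111.32)² + (0.2324·98.12)²) = √(183.237157 + 519.980822) = 26.5183 km
F: √((0.1305·111.32)² + (0.0413·98.12)²) = √(211.041283 + 16.421589) = 15.0819 km
G: √((0.0077·111.32)² + (-0.1257·98.12)²) = √(0.734730 + 152.119761) = 12.3634 km
H: √((-0.1803·111.32)² + (0.0842·98.12)²) = √(402.844880 + 68.255753) = 21.7049 km
I: √((0.0198·111.32)² + (-0.0306·98.12)²) = √(4.858216 + 9.014838) = 3.7247 km
J: √((0.0384·111.32)² + (0.1549·98.12)²) = √(18.272957 + 231.003157) = 15.7885 km
K: √((0.0334·111.32)² + (0.1149·98.12)²) = √(13.824178 + 127.102805) = 11.8713 km
L: √((-0.0967·111.32)² + (0.0330·98.12)²) = √(115.877560 + 10.484385) = 11.2411 km
Maximum: E at 26.5183 km.

E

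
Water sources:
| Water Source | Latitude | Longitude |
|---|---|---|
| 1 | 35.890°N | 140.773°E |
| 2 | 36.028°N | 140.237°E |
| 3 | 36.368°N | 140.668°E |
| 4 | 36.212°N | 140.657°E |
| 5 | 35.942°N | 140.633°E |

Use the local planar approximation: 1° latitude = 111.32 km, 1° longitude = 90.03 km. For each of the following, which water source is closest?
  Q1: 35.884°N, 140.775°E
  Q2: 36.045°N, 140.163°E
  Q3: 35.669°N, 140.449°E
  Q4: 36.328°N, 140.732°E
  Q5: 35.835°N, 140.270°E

Q1→1; Q2→2; Q3→5; Q4→3; Q5→2

Q1 at 35.884°N, 140.775°E:
  1: 0.692 km
  2: 51.020 km
  3: 54.733 km
  4: 38.027 km
  5: 14.322 km
  → nearest: 1 (0.692 km)
Q2 at 36.045°N, 140.163°E:
  1: 57.565 km
  2: 6.926 km
  3: 57.965 km
  4: 48.204 km
  5: 43.840 km
  → nearest: 2 (6.926 km)
Q3 at 35.669°N, 140.449°E:
  1: 38.159 km
  2: 44.288 km
  3: 80.272 km
  4: 63.281 km
  5: 34.612 km
  → nearest: 5 (34.612 km)
Q4 at 36.328°N, 140.732°E:
  1: 48.898 km
  2: 55.689 km
  3: 7.282 km
  4: 14.572 km
  5: 43.884 km
  → nearest: 3 (7.282 km)
Q5 at 35.835°N, 140.270°E:
  1: 45.697 km
  2: 21.689 km
  3: 69.314 km
  4: 54.546 km
  5: 34.784 km
  → nearest: 2 (21.689 km)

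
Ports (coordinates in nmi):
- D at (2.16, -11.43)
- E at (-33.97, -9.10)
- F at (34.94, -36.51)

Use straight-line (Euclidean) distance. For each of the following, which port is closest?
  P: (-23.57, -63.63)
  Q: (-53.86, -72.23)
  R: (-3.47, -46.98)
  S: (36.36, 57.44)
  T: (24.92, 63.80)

P→E; Q→E; R→D; S→D; T→D

P at (-23.57, -63.63):
  D: √((25.73)² + (52.20)²) = √(662.0329 + 2724.8400) = 58.20 nmi
  E: √((-10.40)² + (54.53)²) = √(108.1600 + 2973.5209) = 55.51 nmi
  F: √((58.51)² + (27.12)²) = √(3423.4201 + 735.4944) = 64.49 nmi
  → nearest: E (55.51 nmi)
Q at (-53.86, -72.23):
  D: √((56.02)² + (60.80)²) = √(3138.2404 + 3696.6400) = 82.67 nmi
  E: √((19.89)² + (63.13)²) = √(395.6121 + 3985.3969) = 66.19 nmi
  F: √((88.80)² + (35.72)²) = √(7885.4400 + 1275.9184) = 95.71 nmi
  → nearest: E (66.19 nmi)
R at (-3.47, -46.98):
  D: √((5.63)² + (35.55)²) = √(31.6969 + 1263.8025) = 35.99 nmi
  E: √((-30.50)² + (37.88)²) = √(930.2500 + 1434.8944) = 48.63 nmi
  F: √((38.41)² + (10.47)²) = √(1475.3281 + 109.6209) = 39.81 nmi
  → nearest: D (35.99 nmi)
S at (36.36, 57.44):
  D: √((-34.20)² + (-68.87)²) = √(1169.6400 + 4743.0769) = 76.89 nmi
  E: √((-70.33)² + (-66.54)²) = √(4946.3089 + 4427.5716) = 96.82 nmi
  F: √((-1.42)² + (-93.95)²) = √(2.0164 + 8826.6025) = 93.96 nmi
  → nearest: D (76.89 nmi)
T at (24.92, 63.80):
  D: √((-22.76)² + (-75.23)²) = √(518.0176 + 5659.5529) = 78.60 nmi
  E: √((-58.89)² + (-72.90)²) = √(3468.0321 + 5314.4100) = 93.71 nmi
  F: √((10.02)² + (-100.31)²) = √(100.4004 + 10062.0961) = 100.81 nmi
  → nearest: D (78.60 nmi)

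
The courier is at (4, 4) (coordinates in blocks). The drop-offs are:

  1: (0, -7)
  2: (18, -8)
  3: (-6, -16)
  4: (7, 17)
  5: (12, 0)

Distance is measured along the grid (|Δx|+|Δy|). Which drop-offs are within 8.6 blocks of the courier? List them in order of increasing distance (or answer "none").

none

Distances from (4, 4):
1: 15 blocks
2: 26 blocks
3: 30 blocks
4: 16 blocks
5: 12 blocks
Threshold 8.6 blocks: none within range.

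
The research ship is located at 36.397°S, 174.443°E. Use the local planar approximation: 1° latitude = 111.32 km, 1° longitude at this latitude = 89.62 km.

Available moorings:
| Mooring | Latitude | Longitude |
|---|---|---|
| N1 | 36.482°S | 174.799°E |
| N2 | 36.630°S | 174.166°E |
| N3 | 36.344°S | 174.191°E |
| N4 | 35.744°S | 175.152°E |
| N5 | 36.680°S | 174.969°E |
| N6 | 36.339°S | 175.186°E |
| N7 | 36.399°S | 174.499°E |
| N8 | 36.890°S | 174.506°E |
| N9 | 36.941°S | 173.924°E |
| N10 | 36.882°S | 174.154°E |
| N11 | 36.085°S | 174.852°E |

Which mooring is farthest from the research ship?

Distances from 36.397°S, 174.443°E:
N1: √((-0.085·111.32)² + (0.356·89.62)²) = √(89.53323 + 1017.91116) = 33.278 km
N2: √((-0.233·111.32)² + (-0.277·89.62)²) = √(672.75702 + 616.26772) = 35.903 km
N3: √((0.053·111.32)² + (-0.252·89.62)²) = √(34.80953 + 510.04790) = 23.342 km
N4: √((0.653·111.32)² + (0.709·89.62)²) = √(5284.12105 + 4037.40531) = 96.548 km
N5: √((-0.283·111.32)² + (0.526·89.62)²) = √(992.47429 + 2222.19091) = 56.698 km
N6: √((0.058·111.32)² + (0.743·89.62)²) = √(41.68717 + 4433.91646) = 66.900 km
N7: √((-0.002·111.32)² + (0.056·89.62)²) = √(0.04957 + 25.18755) = 5.024 km
N8: √((-0.493·111.32)² + (0.063·89.62)²) = √(3011.89782 + 31.87799) = 55.170 km
N9: √((-0.544·111.32)² + (-0.519·89.62)²) = √(3667.28105 + 2163.43870) = 76.359 km
N10: √((-0.485·111.32)² + (-0.289·89.62)²) = √(2914.94170 + 670.81932) = 59.881 km
N11: √((0.312·111.32)² + (0.409·89.62)²) = √(1206.30071 + 1343.55823) = 50.496 km
Maximum: N4 at 96.548 km.

N4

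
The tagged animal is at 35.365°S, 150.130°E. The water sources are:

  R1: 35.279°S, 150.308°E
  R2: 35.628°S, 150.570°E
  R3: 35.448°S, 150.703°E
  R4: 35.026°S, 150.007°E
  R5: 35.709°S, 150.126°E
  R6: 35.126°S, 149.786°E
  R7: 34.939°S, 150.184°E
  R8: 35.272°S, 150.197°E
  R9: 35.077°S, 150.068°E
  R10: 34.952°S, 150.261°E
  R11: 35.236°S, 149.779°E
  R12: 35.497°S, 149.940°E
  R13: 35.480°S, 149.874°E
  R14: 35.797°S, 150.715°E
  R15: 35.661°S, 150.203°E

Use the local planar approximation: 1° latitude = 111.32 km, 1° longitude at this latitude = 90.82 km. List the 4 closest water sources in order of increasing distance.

R8, R1, R12, R13

Distances from 35.365°S, 150.130°E:
R1: √((0.086·111.32)² + (0.178·90.82)²) = √(91.65229 + 261.33826) = 18.788 km
R2: √((-0.263·111.32)² + (0.440·90.82)²) = √(857.15210 + 1596.86554) = 49.538 km
R3: √((-0.083·111.32)² + (0.573·90.82)²) = √(85.36947 + 2708.14703) = 52.854 km
R4: √((0.339·111.32)² + (-0.123·90.82)²) = √(1424.11740 + 124.78811) = 39.356 km
R5: √((-0.344·111.32)² + (-0.004·90.82)²) = √(1466.43656 + 0.13197) = 38.296 km
R6: √((0.239·111.32)² + (-0.344·90.82)²) = √(707.85157 + 976.06756) = 41.036 km
R7: √((0.426·111.32)² + (0.054·90.82)²) = √(2248.87643 + 24.05196) = 47.675 km
R8: √((0.093·111.32)² + (0.067·90.82)²) = √(107.17964 + 37.02649) = 12.009 km
R9: √((0.288·111.32)² + (-0.062·90.82)²) = √(1027.85386 + 31.70636) = 32.551 km
R10: √((0.413·111.32)² + (0.131·90.82)²) = √(2113.71534 + 141.54860) = 47.490 km
R11: √((0.129·111.32)² + (-0.351·90.82)²) = √(206.21764 + 1016.19541) = 34.963 km
R12: √((-0.132·111.32)² + (-0.190·90.82)²) = √(215.92069 + 297.76263) = 22.665 km
R13: √((-0.115·111.32)² + (-0.256·90.82)²) = √(163.88608 + 540.55878) = 26.541 km
R14: √((-0.432·111.32)² + (0.585·90.82)²) = √(2312.67118 + 2822.76502) = 71.662 km
R15: √((-0.296·111.32)² + (0.073·90.82)²) = √(1085.74995 + 43.95504) = 33.611 km
Sorted: R8 (12.009 km) < R1 (18.788 km) < R12 (22.665 km) < R13 (26.541 km) < R9 (32.551 km) < R15 (33.611 km) < …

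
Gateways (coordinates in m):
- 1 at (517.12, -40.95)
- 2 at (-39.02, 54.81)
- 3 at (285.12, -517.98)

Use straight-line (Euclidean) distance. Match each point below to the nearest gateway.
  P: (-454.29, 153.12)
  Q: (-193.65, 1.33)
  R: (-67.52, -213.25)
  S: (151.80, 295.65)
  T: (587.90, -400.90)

P→2; Q→2; R→2; S→2; T→3

P at (-454.29, 153.12):
  1: 990.61 m
  2: 426.75 m
  3: 998.55 m
  → nearest: 2 (426.75 m)
Q at (-193.65, 1.33):
  1: 712.03 m
  2: 163.62 m
  3: 706.33 m
  → nearest: 2 (163.62 m)
R at (-67.52, -213.25):
  1: 609.50 m
  2: 269.57 m
  3: 466.06 m
  → nearest: 2 (269.57 m)
S at (151.80, 295.65):
  1: 496.75 m
  2: 307.27 m
  3: 824.48 m
  → nearest: 2 (307.27 m)
T at (587.90, -400.90):
  1: 366.84 m
  2: 775.05 m
  3: 324.63 m
  → nearest: 3 (324.63 m)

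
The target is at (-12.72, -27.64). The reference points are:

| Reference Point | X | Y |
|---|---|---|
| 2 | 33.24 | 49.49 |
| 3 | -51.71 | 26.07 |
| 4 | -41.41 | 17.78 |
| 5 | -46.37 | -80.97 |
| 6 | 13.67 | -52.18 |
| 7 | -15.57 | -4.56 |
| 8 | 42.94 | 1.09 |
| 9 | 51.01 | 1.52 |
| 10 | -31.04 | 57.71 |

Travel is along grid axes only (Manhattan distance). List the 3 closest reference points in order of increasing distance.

7, 6, 4

Distances from (-12.72, -27.64):
2: |45.96| + |77.13| = 45.96 + 77.13 = 123.09
3: |-38.99| + |53.71| = 38.99 + 53.71 = 92.70
4: |-28.69| + |45.42| = 28.69 + 45.42 = 74.11
5: |-33.65| + |-53.33| = 33.65 + 53.33 = 86.98
6: |26.39| + |-24.54| = 26.39 + 24.54 = 50.93
7: |-2.85| + |23.08| = 2.85 + 23.08 = 25.93
8: |55.66| + |28.73| = 55.66 + 28.73 = 84.39
9: |63.73| + |29.16| = 63.73 + 29.16 = 92.89
10: |-18.32| + |85.35| = 18.32 + 85.35 = 103.67
Sorted: 7 (25.93) < 6 (50.93) < 4 (74.11) < 8 (84.39) < 5 (86.98) < …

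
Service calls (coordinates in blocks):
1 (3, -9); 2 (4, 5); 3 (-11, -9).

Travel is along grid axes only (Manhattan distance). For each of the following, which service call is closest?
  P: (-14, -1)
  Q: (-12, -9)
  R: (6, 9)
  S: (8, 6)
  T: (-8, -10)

P→3; Q→3; R→2; S→2; T→3

P at (-14, -1):
  1: 25 blocks
  2: 24 blocks
  3: 11 blocks
  → nearest: 3 (11 blocks)
Q at (-12, -9):
  1: 15 blocks
  2: 30 blocks
  3: 1 blocks
  → nearest: 3 (1 blocks)
R at (6, 9):
  1: 21 blocks
  2: 6 blocks
  3: 35 blocks
  → nearest: 2 (6 blocks)
S at (8, 6):
  1: 20 blocks
  2: 5 blocks
  3: 34 blocks
  → nearest: 2 (5 blocks)
T at (-8, -10):
  1: 12 blocks
  2: 27 blocks
  3: 4 blocks
  → nearest: 3 (4 blocks)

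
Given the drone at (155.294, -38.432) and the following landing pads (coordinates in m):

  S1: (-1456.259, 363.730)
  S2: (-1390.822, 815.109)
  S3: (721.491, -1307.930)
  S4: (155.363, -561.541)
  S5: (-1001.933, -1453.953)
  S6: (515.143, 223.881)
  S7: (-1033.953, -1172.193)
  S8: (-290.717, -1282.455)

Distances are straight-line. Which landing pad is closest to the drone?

Distances from (155.294, -38.432):
S1: 1660.975 m
S2: 1766.071 m
S3: 1390.037 m
S4: 523.109 m
S5: 1828.353 m
S6: 445.308 m
S7: 1643.083 m
S8: 1321.559 m
Minimum: S6 at 445.308 m.

S6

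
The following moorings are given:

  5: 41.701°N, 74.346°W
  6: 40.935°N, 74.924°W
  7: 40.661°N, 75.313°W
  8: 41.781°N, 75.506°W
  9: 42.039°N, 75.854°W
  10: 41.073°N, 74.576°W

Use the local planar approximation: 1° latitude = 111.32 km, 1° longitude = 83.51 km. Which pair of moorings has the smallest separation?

Pairwise distances:
6–10: √((0.138·111.32)² + (0.348·83.51)²) = √(235.99596 + 844.56962) = 32.872 km
8–9: √((0.258·111.32)² + (-0.348·83.51)²) = √(824.87057 + 844.56962) = 40.859 km
6–7: √((-0.274·111.32)² + (-0.389·83.51)²) = √(930.35248 + 1055.30056) = 44.561 km
5–10: √((-0.628·111.32)² + (-0.230·83.51)²) = √(4887.26269 + 368.92037) = 72.500 km
7–10: √((0.412·111.32)² + (0.737·83.51)²) = √(2103.49182 + 3788.01721) = 76.756 km
5–8: √((0.080·111.32)² + (-1.160·83.51)²) = √(79.30971 + 9384.10689) = 97.280 km
5–6: √((-0.766·111.32)² + (-0.578·83.51)²) = √(7271.16391 + 2329.87512) = 97.985 km
6–8: √((0.846·111.32)² + (-0.582·83.51)²) = √(8869.25459 + 2362.23411) = 105.979 km
8–10: √((-0.708·111.32)² + (0.930·83.51)²) = √(6211.73487 + 6031.74349) = 110.650 km
7–8: √((1.120·111.32)² + (-0.193·83.51)²) = √(15544.70343 + 259.77155) = 125.716 km
5–9: √((0.338·111.32)² + (-1.508·83.51)²) = √(1415.72792 + 15859.14064) = 131.434 km
5–7: √((-1.040·111.32)² + (-0.967·83.51)²) = √(13403.34122 + 6521.23597) = 141.154 km
6–9: √((1.104·111.32)² + (-0.930·83.51)²) = √(15103.74143 + 6031.74349) = 145.380 km
9–10: √((-0.966·111.32)² + (1.278·83.51)²) = √(11563.80203 + 11390.39212) = 151.506 km
7–9: √((1.378·111.32)² + (-0.541·83.51)²) = √(23531.24093 + 2041.13391) = 159.914 km
Closest pair: 6–10 at 32.872 km.

6 and 10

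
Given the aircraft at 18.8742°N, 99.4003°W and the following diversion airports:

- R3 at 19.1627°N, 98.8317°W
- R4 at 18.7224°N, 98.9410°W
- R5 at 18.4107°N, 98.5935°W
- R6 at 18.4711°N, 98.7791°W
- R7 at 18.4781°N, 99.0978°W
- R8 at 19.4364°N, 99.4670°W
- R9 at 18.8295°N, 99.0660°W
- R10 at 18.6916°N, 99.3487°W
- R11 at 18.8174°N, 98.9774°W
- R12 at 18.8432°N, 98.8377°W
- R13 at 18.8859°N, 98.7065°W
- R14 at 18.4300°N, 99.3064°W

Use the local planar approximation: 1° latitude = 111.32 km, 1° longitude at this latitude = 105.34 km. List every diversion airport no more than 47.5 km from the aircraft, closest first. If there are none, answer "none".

R10, R9, R11

Distances from 18.8742°N, 99.4003°W:
R3: √((0.2885·111.32)² + (0.5686·105.34)²) = √(1031.425894 + 3587.569629) = 67.9632 km
R4: √((-0.1518·111.32)² + (0.4593·105.34)²) = √(285.555111 + 2340.881982) = 51.2488 km
R5: √((-0.4635·111.32)² + (0.8068·105.34)²) = √(2662.231834 + 7223.013177) = 99.4246 km
R6: √((-0.4031·111.32)² + (0.6212·105.34)²) = √(2013.594386 + 4282.028191) = 79.3450 km
R7: √((-0.3961·111.32)² + (0.3025·105.34)²) = √(1944.267784 + 1015.400531) = 54.4028 km
R8: √((0.5622·111.32)² + (-0.0667·105.34)²) = √(3916.770073 + 49.367177) = 62.9773 km
R9: √((-0.0447·111.32)² + (0.3343·105.34)²) = √(24.760616 + 1240.107635) = 35.5650 km
R10: √((-0.1826·111.32)² + (0.0516·105.34)²) = √(413.188230 + 29.545139) = 21.0412 km
R11: √((-0.0568·111.32)² + (0.4229·105.34)²) = √(39.980025 + 1984.549786) = 44.9948 km
R12: √((-0.0310·111.32)² + (0.5626·105.34)²) = √(11.908849 + 3512.255358) = 59.3647 km
R13: √((0.0117·111.32)² + (0.6938·105.34)²) = √(1.696360 + 5341.401439) = 73.0965 km
R14: √((-0.4442·111.32)² + (0.0939·105.34)²) = √(2445.138724 + 97.840308) = 50.4280 km
Threshold 47.5 km: R10 (21.0412 km), R9 (35.5650 km), R11 (44.9948 km) are within range.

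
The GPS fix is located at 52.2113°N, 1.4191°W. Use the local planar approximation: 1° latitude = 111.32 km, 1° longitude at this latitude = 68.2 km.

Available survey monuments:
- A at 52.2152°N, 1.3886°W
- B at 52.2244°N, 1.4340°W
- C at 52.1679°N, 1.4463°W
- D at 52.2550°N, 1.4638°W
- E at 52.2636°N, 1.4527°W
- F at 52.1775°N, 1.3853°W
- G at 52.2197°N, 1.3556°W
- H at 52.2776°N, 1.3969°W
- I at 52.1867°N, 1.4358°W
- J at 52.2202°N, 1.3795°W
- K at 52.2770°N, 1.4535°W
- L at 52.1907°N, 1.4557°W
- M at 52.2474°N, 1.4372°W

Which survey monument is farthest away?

K

Distances from 52.2113°N, 1.4191°W:
A: 2.1249 km
B: 1.7774 km
C: 5.1752 km
D: 5.7410 km
E: 6.2568 km
F: 4.4126 km
G: 4.4305 km
H: 7.5342 km
I: 2.9659 km
J: 2.8767 km
K: 7.6808 km
L: 3.3896 km
M: 4.2040 km
Maximum: K at 7.6808 km.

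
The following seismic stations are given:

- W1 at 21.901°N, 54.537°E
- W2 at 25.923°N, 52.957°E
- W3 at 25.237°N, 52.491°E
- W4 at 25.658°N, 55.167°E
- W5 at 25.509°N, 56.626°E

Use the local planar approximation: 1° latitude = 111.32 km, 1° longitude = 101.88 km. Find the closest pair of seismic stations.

Pairwise distances:
W1–W2: √((4.022·111.32)² + (-1.580·101.88)²) = √(200461.29326 + 25911.46968) = 475.786 km
W1–W3: √((3.336·111.32)² + (-2.046·101.88)²) = √(137910.86399 + 43449.93502) = 425.865 km
W1–W4: √((3.757·111.32)² + (0.630·101.88)²) = √(174915.69719 + 4119.63720) = 423.126 km
W1–W5: √((3.608·111.32)² + (2.089·101.88)²) = √(161316.74600 + 45295.46814) = 454.546 km
W2–W3: √((-0.686·111.32)² + (-0.466·101.88)²) = √(5831.69264 + 2253.97817) = 89.920 km
W2–W4: √((-0.265·111.32)² + (2.210·101.88)²) = √(870.23820 + 50694.68396) = 227.079 km
W2–W5: √((-0.414·111.32)² + (3.669·101.88)²) = √(2123.96364 + 139724.73548) = 376.628 km
W3–W4: √((0.421·111.32)² + (2.676·101.88)²) = √(2196.39571 + 74327.59673) = 276.630 km
W3–W5: √((0.272·111.32)² + (4.135·101.88)²) = √(916.82026 + 177471.61457) = 422.361 km
W4–W5: √((-0.149·111.32)² + (1.459·101.88)²) = √(275.11795 + 22094.71767) = 149.565 km
Closest pair: W2–W3 at 89.920 km.

W2 and W3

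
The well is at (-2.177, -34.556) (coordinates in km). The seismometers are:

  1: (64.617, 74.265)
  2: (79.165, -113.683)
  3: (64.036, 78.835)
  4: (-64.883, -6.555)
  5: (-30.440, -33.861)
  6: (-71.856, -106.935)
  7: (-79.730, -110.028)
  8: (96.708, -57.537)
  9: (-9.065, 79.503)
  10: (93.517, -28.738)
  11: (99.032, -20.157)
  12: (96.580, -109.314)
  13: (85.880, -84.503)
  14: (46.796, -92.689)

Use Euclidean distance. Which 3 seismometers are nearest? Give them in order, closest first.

5, 4, 14

Distances from (-2.177, -34.556):
1: 127.685 km
2: 113.480 km
3: 131.308 km
4: 68.674 km
5: 28.272 km
6: 100.468 km
7: 108.215 km
8: 101.520 km
9: 114.267 km
10: 95.871 km
11: 102.228 km
12: 123.862 km
13: 101.236 km
14: 76.012 km
Sorted: 5 (28.272 km) < 4 (68.674 km) < 14 (76.012 km) < 10 (95.871 km) < 6 (100.468 km) < …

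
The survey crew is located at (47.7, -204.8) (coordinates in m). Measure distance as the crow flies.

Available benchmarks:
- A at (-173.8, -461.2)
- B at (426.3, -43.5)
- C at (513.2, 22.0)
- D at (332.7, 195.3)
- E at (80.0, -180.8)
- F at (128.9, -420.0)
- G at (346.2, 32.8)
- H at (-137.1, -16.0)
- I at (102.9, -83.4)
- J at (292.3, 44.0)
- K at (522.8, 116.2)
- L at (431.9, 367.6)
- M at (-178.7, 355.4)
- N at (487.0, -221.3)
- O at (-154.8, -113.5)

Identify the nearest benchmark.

E

Distances from (47.7, -204.8):
A: 338.8 m
B: 411.5 m
C: 517.8 m
D: 491.2 m
E: 40.2 m
F: 230.0 m
G: 381.5 m
H: 264.2 m
I: 133.4 m
J: 348.9 m
K: 573.4 m
L: 689.4 m
M: 604.2 m
N: 439.6 m
O: 222.1 m
Minimum: E at 40.2 m.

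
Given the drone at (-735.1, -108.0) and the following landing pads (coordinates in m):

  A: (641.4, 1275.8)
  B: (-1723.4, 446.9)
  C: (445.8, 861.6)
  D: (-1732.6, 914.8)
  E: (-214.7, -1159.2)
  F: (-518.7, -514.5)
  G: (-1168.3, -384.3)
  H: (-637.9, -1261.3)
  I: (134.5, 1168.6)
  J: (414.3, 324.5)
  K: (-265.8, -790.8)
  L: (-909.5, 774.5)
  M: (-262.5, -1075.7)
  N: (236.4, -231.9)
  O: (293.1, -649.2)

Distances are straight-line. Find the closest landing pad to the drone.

Distances from (-735.1, -108.0):
A: 1951.8 m
B: 1133.4 m
C: 1528.0 m
D: 1428.7 m
E: 1173.0 m
F: 460.5 m
G: 513.8 m
H: 1157.4 m
I: 1544.6 m
J: 1228.1 m
K: 828.5 m
L: 899.6 m
M: 1076.9 m
N: 979.4 m
O: 1161.9 m
Minimum: F at 460.5 m.

F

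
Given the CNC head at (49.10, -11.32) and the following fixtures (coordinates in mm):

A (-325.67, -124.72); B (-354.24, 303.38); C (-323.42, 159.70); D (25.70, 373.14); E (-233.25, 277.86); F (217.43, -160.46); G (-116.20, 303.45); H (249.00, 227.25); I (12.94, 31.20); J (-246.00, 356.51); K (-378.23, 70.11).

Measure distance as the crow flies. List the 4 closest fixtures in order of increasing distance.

Distances from (49.10, -11.32):
A: √((-374.77)² + (-113.40)²) = √(140452.5529 + 12859.5600) = 391.55 mm
B: √((-403.34)² + (314.70)²) = √(162683.1556 + 99036.0900) = 511.59 mm
C: √((-372.52)² + (171.02)²) = √(138771.1504 + 29247.8404) = 409.90 mm
D: √((-23.40)² + (384.46)²) = √(547.5600 + 147809.4916) = 385.17 mm
E: √((-282.35)² + (289.18)²) = √(79721.5225 + 83625.0724) = 404.16 mm
F: √((168.33)² + (-149.14)²) = √(28334.9889 + 22242.7396) = 224.89 mm
G: √((-165.30)² + (314.77)²) = √(27324.0900 + 99080.1529) = 355.53 mm
H: √((199.90)² + (238.57)²) = √(39960.0100 + 56915.6449) = 311.25 mm
I: √((-36.16)² + (42.52)²) = √(1307.5456 + 1807.9504) = 55.82 mm
J: √((-295.10)² + (367.83)²) = √(87084.0100 + 135298.9089) = 471.57 mm
K: √((-427.33)² + (81.43)²) = √(182610.9289 + 6630.8449) = 435.02 mm
Sorted: I (55.82 mm) < F (224.89 mm) < H (311.25 mm) < G (355.53 mm) < D (385.17 mm) < A (391.55 mm) < …

I, F, H, G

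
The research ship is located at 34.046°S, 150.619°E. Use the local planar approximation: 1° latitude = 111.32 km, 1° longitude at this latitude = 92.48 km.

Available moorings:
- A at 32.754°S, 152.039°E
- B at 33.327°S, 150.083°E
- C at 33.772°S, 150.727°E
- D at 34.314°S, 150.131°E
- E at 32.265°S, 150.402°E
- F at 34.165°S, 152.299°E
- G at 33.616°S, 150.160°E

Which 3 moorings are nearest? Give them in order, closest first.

C, D, G

Distances from 34.046°S, 150.619°E:
A: √((1.292·111.32)² + (1.420·92.48)²) = √(20685.75719 + 17245.36263) = 194.759 km
B: √((0.719·111.32)² + (-0.536·92.48)²) = √(6406.25433 + 2457.11352) = 94.145 km
C: √((0.274·111.32)² + (0.108·92.48)²) = √(930.35248 + 99.75695) = 32.095 km
D: √((-0.268·111.32)² + (-0.488·92.48)²) = √(890.05324 + 2036.73856) = 54.100 km
E: √((1.781·111.32)² + (-0.217·92.48)²) = √(39307.39240 + 402.73105) = 199.274 km
F: √((-0.119·111.32)² + (1.680·92.48)²) = √(175.48513 + 24138.71825) = 155.930 km
G: √((0.430·111.32)² + (-0.459·92.48)²) = √(2291.30713 + 1801.85987) = 63.978 km
Sorted: C (32.095 km) < D (54.100 km) < G (63.978 km) < B (94.145 km) < F (155.930 km) < …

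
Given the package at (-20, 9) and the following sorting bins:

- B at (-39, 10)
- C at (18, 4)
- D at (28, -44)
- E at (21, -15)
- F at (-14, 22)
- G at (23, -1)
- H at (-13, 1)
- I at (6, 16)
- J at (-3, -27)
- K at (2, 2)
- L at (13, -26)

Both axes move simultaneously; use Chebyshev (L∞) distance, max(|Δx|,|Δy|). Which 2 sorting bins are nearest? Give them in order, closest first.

Distances from (-20, 9):
B: 19
C: 38
D: 53
E: 41
F: 13
G: 43
H: 8
I: 26
J: 36
K: 22
L: 35
Sorted: H (8) < F (13) < B (19) < K (22) < …

H, F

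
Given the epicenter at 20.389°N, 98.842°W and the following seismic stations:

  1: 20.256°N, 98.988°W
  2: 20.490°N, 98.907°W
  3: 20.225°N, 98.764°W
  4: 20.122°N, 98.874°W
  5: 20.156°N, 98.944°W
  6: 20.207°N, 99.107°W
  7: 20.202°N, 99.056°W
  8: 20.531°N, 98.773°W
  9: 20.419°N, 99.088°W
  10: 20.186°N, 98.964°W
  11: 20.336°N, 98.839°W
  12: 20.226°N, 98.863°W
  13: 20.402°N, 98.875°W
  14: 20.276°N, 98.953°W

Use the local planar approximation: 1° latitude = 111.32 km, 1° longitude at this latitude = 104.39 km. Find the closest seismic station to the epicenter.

Distances from 20.389°N, 98.842°W:
1: √((-0.133·111.32)² + (-0.146·104.39)²) = √(219.20461 + 232.28625) = 21.248 km
2: √((0.101·111.32)² + (-0.065·104.39)²) = √(126.41224 + 46.04097) = 13.132 km
3: √((-0.164·111.32)² + (0.078·104.39)²) = √(333.29906 + 66.29900) = 19.990 km
4: √((-0.267·111.32)² + (-0.032·104.39)²) = √(883.42344 + 11.15881) = 29.910 km
5: √((-0.233·111.32)² + (-0.102·104.39)²) = √(672.75702 + 113.37522) = 28.038 km
6: √((-0.182·111.32)² + (-0.265·104.39)²) = √(410.47732 + 765.26093) = 34.289 km
7: √((-0.187·111.32)² + (-0.214·104.39)²) = √(433.34083 + 499.05147) = 30.535 km
8: √((0.142·111.32)² + (0.069·104.39)²) = √(249.87516 + 51.88191) = 17.371 km
9: √((0.030·111.32)² + (-0.246·104.39)²) = √(11.15293 + 659.45932) = 25.896 km
10: √((-0.203·111.32)² + (-0.122·104.39)²) = √(510.66780 + 162.19500) = 25.940 km
11: √((-0.053·111.32)² + (0.003·104.39)²) = √(34.80953 + 0.09808) = 5.908 km
12: √((-0.163·111.32)² + (-0.021·104.39)²) = √(329.24683 + 4.80570) = 18.277 km
13: √((0.013·111.32)² + (-0.033·104.39)²) = √(2.09427 + 11.86713) = 3.736 km
14: √((-0.113·111.32)² + (-0.111·104.39)²) = √(158.23527 + 134.26529) = 17.103 km
Minimum: 13 at 3.736 km.

13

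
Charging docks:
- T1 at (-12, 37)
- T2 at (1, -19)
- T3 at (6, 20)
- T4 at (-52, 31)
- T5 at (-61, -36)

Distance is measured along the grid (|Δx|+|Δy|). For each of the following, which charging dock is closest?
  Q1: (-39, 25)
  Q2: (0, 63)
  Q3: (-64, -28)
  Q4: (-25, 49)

Q1 at (-39, 25):
  T1: |27| + |12| = 27 + 12 = 39
  T2: |40| + |-44| = 40 + 44 = 84
  T3: |45| + |-5| = 45 + 5 = 50
  T4: |-13| + |6| = 13 + 6 = 19
  T5: |-22| + |-61| = 22 + 61 = 83
  → nearest: T4 (19)
Q2 at (0, 63):
  T1: |-12| + |-26| = 12 + 26 = 38
  T2: |1| + |-82| = 1 + 82 = 83
  T3: |6| + |-43| = 6 + 43 = 49
  T4: |-52| + |-32| = 52 + 32 = 84
  T5: |-61| + |-99| = 61 + 99 = 160
  → nearest: T1 (38)
Q3 at (-64, -28):
  T1: |52| + |65| = 52 + 65 = 117
  T2: |65| + |9| = 65 + 9 = 74
  T3: |70| + |48| = 70 + 48 = 118
  T4: |12| + |59| = 12 + 59 = 71
  T5: |3| + |-8| = 3 + 8 = 11
  → nearest: T5 (11)
Q4 at (-25, 49):
  T1: |13| + |-12| = 13 + 12 = 25
  T2: |26| + |-68| = 26 + 68 = 94
  T3: |31| + |-29| = 31 + 29 = 60
  T4: |-27| + |-18| = 27 + 18 = 45
  T5: |-36| + |-85| = 36 + 85 = 121
  → nearest: T1 (25)

Q1→T4; Q2→T1; Q3→T5; Q4→T1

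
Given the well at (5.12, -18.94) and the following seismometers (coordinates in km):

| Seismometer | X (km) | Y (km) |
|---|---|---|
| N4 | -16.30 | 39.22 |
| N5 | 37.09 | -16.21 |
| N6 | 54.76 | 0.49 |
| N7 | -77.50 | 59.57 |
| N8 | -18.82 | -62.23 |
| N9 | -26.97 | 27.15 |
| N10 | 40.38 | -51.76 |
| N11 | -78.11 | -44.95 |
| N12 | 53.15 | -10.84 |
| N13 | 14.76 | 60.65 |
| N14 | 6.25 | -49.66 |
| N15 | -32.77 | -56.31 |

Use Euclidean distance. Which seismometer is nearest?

N14

Distances from (5.12, -18.94):
N4: √((-21.42)² + (58.16)²) = √(458.8164 + 3382.5856) = 61.98 km
N5: √((31.97)² + (2.73)²) = √(1022.0809 + 7.4529) = 32.09 km
N6: √((49.64)² + (19.43)²) = √(2464.1296 + 377.5249) = 53.31 km
N7: √((-82.62)² + (78.51)²) = √(6826.0644 + 6163.8201) = 113.97 km
N8: √((-23.94)² + (-43.29)²) = √(573.1236 + 1874.0241) = 49.47 km
N9: √((-32.09)² + (46.09)²) = √(1029.7681 + 2124.2881) = 56.16 km
N10: √((35.26)² + (-32.82)²) = √(1243.2676 + 1077.1524) = 48.17 km
N11: √((-83.23)² + (-26.01)²) = √(6927.2329 + 676.5201) = 87.20 km
N12: √((48.03)² + (8.10)²) = √(2306.8809 + 65.6100) = 48.71 km
N13: √((9.64)² + (79.59)²) = √(92.9296 + 6334.5681) = 80.17 km
N14: √((1.13)² + (-30.72)²) = √(1.2769 + 943.7184) = 30.74 km
N15: √((-37.89)² + (-37.37)²) = √(1435.6521 + 1396.5169) = 53.22 km
Minimum: N14 at 30.74 km.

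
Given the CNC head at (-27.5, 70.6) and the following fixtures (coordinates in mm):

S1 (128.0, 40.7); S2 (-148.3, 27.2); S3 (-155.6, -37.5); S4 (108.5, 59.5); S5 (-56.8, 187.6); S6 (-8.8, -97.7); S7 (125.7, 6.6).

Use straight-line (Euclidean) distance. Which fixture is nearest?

S5

Distances from (-27.5, 70.6):
S1: √((155.5)² + (-29.9)²) = √(24180.250 + 894.010) = 158.3 mm
S2: √((-120.8)² + (-43.4)²) = √(14592.640 + 1883.560) = 128.4 mm
S3: √((-128.1)² + (-108.1)²) = √(16409.610 + 11685.610) = 167.6 mm
S4: √((136.0)² + (-11.1)²) = √(18496.000 + 123.210) = 136.5 mm
S5: √((-29.3)² + (117.0)²) = √(858.490 + 13689.000) = 120.6 mm
S6: √((18.7)² + (-168.3)²) = √(349.690 + 28324.890) = 169.3 mm
S7: √((153.2)² + (-64.0)²) = √(23470.240 + 4096.000) = 166.0 mm
Minimum: S5 at 120.6 mm.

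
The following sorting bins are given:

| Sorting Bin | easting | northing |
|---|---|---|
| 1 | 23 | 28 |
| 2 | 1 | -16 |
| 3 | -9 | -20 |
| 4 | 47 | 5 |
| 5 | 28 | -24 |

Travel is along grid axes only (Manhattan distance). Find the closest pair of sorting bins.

2 and 3

Pairwise distances:
2–3: 14
2–5: 35
3–5: 41
1–4: 47
4–5: 48
1–5: 57
1–2: 66
2–4: 67
1–3: 80
3–4: 81
Closest pair: 2–3 at 14.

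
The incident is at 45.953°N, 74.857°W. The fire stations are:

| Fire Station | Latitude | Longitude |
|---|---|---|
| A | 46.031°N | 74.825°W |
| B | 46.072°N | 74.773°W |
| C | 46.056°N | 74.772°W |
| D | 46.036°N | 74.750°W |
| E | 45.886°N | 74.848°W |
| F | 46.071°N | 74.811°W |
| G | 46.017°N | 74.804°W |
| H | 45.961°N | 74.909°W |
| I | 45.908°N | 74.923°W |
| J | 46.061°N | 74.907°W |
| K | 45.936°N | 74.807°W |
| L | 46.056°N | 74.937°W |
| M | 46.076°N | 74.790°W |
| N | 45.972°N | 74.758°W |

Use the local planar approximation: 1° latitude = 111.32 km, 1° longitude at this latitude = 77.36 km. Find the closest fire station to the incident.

H

Distances from 45.953°N, 74.857°W:
A: √((0.078·111.32)² + (0.032·77.36)²) = √(75.39379 + 6.12820) = 9.029 km
B: √((0.119·111.32)² + (0.084·77.36)²) = √(175.48513 + 42.22712) = 14.755 km
C: √((0.103·111.32)² + (0.085·77.36)²) = √(131.46824 + 43.23852) = 13.218 km
D: √((0.083·111.32)² + (0.107·77.36)²) = √(85.36947 + 68.51734) = 12.405 km
E: √((-0.067·111.32)² + (0.009·77.36)²) = √(55.62833 + 0.48475) = 7.491 km
F: √((0.118·111.32)² + (0.046·77.36)²) = √(172.54819 + 12.66335) = 13.609 km
G: √((0.064·111.32)² + (0.053·77.36)²) = √(50.75822 + 16.81066) = 8.220 km
H: √((0.008·111.32)² + (-0.052·77.36)²) = √(0.79310 + 16.18228) = 4.120 km
I: √((-0.045·111.32)² + (-0.066·77.36)²) = √(25.09409 + 26.06879) = 7.153 km
J: √((0.108·111.32)² + (-0.050·77.36)²) = √(144.54195 + 14.96142) = 12.629 km
K: √((-0.017·111.32)² + (0.050·77.36)²) = √(3.58133 + 14.96142) = 4.306 km
L: √((0.103·111.32)² + (-0.080·77.36)²) = √(131.46824 + 38.30125) = 13.030 km
M: √((0.123·111.32)² + (0.067·77.36)²) = √(187.48072 + 26.86473) = 14.641 km
N: √((0.019·111.32)² + (0.099·77.36)²) = √(4.47356 + 58.65477) = 7.945 km
Minimum: H at 4.120 km.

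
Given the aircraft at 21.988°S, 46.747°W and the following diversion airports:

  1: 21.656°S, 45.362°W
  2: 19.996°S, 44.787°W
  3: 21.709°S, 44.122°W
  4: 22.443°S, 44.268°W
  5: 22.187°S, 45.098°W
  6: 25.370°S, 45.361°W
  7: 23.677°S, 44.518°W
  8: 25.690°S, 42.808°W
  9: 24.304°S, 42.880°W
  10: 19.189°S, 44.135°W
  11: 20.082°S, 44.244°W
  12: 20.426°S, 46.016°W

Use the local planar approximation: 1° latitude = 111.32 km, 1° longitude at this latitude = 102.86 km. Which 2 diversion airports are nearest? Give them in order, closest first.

1, 5

Distances from 21.988°S, 46.747°W:
1: 147.177 km
2: 299.696 km
3: 271.788 km
4: 259.972 km
5: 171.057 km
6: 402.573 km
7: 296.510 km
8: 577.920 km
9: 474.007 km
10: 411.423 km
11: 333.622 km
12: 189.443 km
Sorted: 1 (147.177 km) < 5 (171.057 km) < 12 (189.443 km) < 4 (259.972 km) < …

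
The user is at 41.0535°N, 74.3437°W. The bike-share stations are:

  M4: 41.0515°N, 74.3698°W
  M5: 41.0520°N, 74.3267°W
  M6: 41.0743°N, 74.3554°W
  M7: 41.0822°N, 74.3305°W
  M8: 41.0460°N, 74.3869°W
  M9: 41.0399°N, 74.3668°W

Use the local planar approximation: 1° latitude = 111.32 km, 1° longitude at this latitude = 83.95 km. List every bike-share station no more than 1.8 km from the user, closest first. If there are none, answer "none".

Distances from 41.0535°N, 74.3437°W:
M4: 2.2024 km
M5: 1.4369 km
M6: 2.5152 km
M7: 3.3816 km
M8: 3.7215 km
M9: 2.4602 km
Threshold 1.8 km: M5 (1.4369 km) is within range.

M5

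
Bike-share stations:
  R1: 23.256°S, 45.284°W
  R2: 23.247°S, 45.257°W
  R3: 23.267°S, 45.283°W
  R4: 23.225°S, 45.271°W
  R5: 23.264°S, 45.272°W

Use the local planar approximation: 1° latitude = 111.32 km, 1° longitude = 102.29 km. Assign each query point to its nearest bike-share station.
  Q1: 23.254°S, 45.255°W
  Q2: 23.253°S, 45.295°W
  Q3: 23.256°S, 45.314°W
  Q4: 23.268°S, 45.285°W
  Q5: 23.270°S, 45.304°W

Q1→R2; Q2→R1; Q3→R1; Q4→R3; Q5→R3

Q1 at 23.254°S, 45.255°W:
  R1: 2.975 km
  R2: 0.806 km
  R3: 3.209 km
  R4: 3.619 km
  R5: 2.065 km
  → nearest: R2 (0.806 km)
Q2 at 23.253°S, 45.295°W:
  R1: 1.174 km
  R2: 3.944 km
  R3: 1.984 km
  R4: 3.968 km
  R5: 2.652 km
  → nearest: R1 (1.174 km)
Q3 at 23.256°S, 45.314°W:
  R1: 3.069 km
  R2: 5.916 km
  R3: 3.399 km
  R4: 5.591 km
  R5: 4.388 km
  → nearest: R1 (3.069 km)
Q4 at 23.268°S, 45.285°W:
  R1: 1.340 km
  R2: 3.697 km
  R3: 0.233 km
  R4: 4.996 km
  R5: 1.402 km
  → nearest: R3 (0.233 km)
Q5 at 23.270°S, 45.304°W:
  R1: 2.572 km
  R2: 5.447 km
  R3: 2.174 km
  R4: 6.041 km
  R5: 3.341 km
  → nearest: R3 (2.174 km)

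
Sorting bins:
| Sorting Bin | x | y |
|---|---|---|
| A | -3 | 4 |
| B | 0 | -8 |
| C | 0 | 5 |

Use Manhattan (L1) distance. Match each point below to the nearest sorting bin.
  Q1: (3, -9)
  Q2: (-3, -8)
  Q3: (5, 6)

Q1 at (3, -9):
  A: |-6| + |13| = 6 + 13 = 19
  B: |-3| + |1| = 3 + 1 = 4
  C: |-3| + |14| = 3 + 14 = 17
  → nearest: B (4)
Q2 at (-3, -8):
  A: |0| + |12| = 0 + 12 = 12
  B: |3| + |0| = 3 + 0 = 3
  C: |3| + |13| = 3 + 13 = 16
  → nearest: B (3)
Q3 at (5, 6):
  A: |-8| + |-2| = 8 + 2 = 10
  B: |-5| + |-14| = 5 + 14 = 19
  C: |-5| + |-1| = 5 + 1 = 6
  → nearest: C (6)

Q1→B; Q2→B; Q3→C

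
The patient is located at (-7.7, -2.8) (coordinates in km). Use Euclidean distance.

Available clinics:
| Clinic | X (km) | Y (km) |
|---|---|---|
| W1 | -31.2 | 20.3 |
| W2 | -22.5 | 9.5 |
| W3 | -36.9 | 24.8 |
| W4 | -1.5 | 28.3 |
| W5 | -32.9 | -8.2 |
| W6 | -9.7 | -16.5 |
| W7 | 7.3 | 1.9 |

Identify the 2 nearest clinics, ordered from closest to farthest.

W6, W7

Distances from (-7.7, -2.8):
W1: √((-23.5)² + (23.1)²) = √(552.250 + 533.610) = 33.0 km
W2: √((-14.8)² + (12.3)²) = √(219.040 + 151.290) = 19.2 km
W3: √((-29.2)² + (27.6)²) = √(852.640 + 761.760) = 40.2 km
W4: √((6.2)² + (31.1)²) = √(38.440 + 967.210) = 31.7 km
W5: √((-25.2)² + (-5.4)²) = √(635.040 + 29.160) = 25.8 km
W6: √((-2.0)² + (-13.7)²) = √(4.000 + 187.690) = 13.8 km
W7: √((15.0)² + (4.7)²) = √(225.000 + 22.090) = 15.7 km
Sorted: W6 (13.8 km) < W7 (15.7 km) < W2 (19.2 km) < W5 (25.8 km) < …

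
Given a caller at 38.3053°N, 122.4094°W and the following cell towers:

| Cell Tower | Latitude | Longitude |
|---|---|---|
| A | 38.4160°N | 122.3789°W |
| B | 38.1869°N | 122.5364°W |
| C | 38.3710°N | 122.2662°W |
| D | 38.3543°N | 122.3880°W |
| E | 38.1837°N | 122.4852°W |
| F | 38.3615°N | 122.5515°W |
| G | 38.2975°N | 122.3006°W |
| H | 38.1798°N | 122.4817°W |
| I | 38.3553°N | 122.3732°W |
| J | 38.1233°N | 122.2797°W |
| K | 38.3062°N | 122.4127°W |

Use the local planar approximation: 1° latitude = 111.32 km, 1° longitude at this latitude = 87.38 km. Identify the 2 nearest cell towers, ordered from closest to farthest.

Distances from 38.3053°N, 122.4094°W:
A: √((0.1107·111.32)² + (0.0305·87.38)²) = √(151.859385 + 7.102705) = 12.6080 km
B: √((-0.1184·111.32)² + (-0.1270·87.38)²) = √(173.719992 + 123.149180) = 17.2299 km
C: √((0.0657·111.32)² + (0.1432·87.38)²) = √(53.490559 + 156.570564) = 14.4935 km
D: √((0.0490·111.32)² + (0.0214·87.38)²) = √(29.753534 + 3.496646) = 5.7663 km
E: √((-0.1216·111.32)² + (-0.0758·87.38)²) = √(183.237157 + 43.869481) = 15.0701 km
F: √((0.0562·111.32)² + (-0.1421·87.38)²) = √(39.139838 + 154.174389) = 13.9037 km
G: √((-0.0078·111.32)² + (0.1088·87.38)²) = √(0.753938 + 90.381984) = 9.5465 km
H: √((-0.1255·111.32)² + (-0.0723·87.38)²) = √(195.179341 + 39.911741) = 15.3327 km
I: √((0.0500·111.32)² + (0.0362·87.38)²) = √(30.980356 + 10.005556) = 6.4020 km
J: √((-0.1820·111.32)² + (0.1297·87.38)²) = √(410.477325 + 128.441105) = 23.2146 km
K: √((0.0009·111.32)² + (-0.0033·87.38)²) = √(0.010038 + 0.083148) = 0.3053 km
Sorted: K (0.3053 km) < D (5.7663 km) < I (6.4020 km) < G (9.5465 km) < …

K, D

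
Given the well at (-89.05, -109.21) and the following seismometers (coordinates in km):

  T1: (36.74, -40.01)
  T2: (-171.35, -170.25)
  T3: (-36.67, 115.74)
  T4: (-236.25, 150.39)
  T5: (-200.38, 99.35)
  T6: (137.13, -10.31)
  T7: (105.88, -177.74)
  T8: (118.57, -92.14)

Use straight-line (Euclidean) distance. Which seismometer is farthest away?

Distances from (-89.05, -109.21):
T1: 143.57 km
T2: 102.47 km
T3: 230.97 km
T4: 298.43 km
T5: 236.41 km
T6: 246.86 km
T7: 206.63 km
T8: 208.32 km
Maximum: T4 at 298.43 km.

T4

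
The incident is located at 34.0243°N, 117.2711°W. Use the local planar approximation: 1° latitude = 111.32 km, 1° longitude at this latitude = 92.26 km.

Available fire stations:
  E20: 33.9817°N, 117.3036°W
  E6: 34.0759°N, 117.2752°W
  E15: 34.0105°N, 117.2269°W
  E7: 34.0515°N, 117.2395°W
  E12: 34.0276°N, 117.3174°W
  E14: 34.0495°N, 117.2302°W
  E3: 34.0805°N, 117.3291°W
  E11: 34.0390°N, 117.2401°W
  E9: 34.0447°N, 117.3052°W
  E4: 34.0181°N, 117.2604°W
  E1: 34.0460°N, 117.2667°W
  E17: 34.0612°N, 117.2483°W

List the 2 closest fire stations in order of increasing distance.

Distances from 34.0243°N, 117.2711°W:
E20: 5.6107 km
E6: 5.7566 km
E15: 4.3577 km
E7: 4.2033 km
E12: 4.2874 km
E14: 4.7019 km
E3: 8.2325 km
E11: 3.2951 km
E9: 3.8801 km
E4: 1.2045 km
E1: 2.4495 km
E17: 4.6150 km
Sorted: E4 (1.2045 km) < E1 (2.4495 km) < E11 (3.2951 km) < E9 (3.8801 km) < …

E4, E1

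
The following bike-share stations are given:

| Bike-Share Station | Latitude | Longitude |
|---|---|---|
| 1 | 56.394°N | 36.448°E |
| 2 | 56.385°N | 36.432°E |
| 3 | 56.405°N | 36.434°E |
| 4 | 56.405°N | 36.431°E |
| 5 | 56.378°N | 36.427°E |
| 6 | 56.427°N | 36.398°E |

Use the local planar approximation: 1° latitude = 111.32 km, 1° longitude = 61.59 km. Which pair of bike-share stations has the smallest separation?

3 and 4

Pairwise distances:
1–2: √((-0.009·111.32)² + (-0.016·61.59)²) = √(1.00376 + 0.97109) = 1.405 km
1–3: √((0.011·111.32)² + (-0.014·61.59)²) = √(1.49945 + 0.74349) = 1.498 km
1–4: √((0.011·111.32)² + (-0.017·61.59)²) = √(1.49945 + 1.09627) = 1.611 km
1–5: √((-0.016·111.32)² + (-0.021·61.59)²) = √(3.17239 + 1.67286) = 2.201 km
1–6: √((0.033·111.32)² + (-0.050·61.59)²) = √(13.49504 + 9.48332) = 4.794 km
2–3: √((0.020·111.32)² + (0.002·61.59)²) = √(4.95686 + 0.01517) = 2.230 km
2–4: √((0.020·111.32)² + (-0.001·61.59)²) = √(4.95686 + 0.00379) = 2.227 km
2–5: √((-0.007·111.32)² + (-0.005·61.59)²) = √(0.60721 + 0.09483) = 0.838 km
2–6: √((0.042·111.32)² + (-0.034·61.59)²) = √(21.85974 + 4.38509) = 5.123 km
3–4: √((0.000·111.32)² + (-0.003·61.59)²) = √(0.00000 + 0.03414) = 0.185 km
3–5: √((-0.027·111.32)² + (-0.007·61.59)²) = √(9.03387 + 0.18587) = 3.036 km
3–6: √((0.022·111.32)² + (-0.036·61.59)²) = √(5.99780 + 4.91615) = 3.304 km
4–5: √((-0.027·111.32)² + (-0.004·61.59)²) = √(9.03387 + 0.06069) = 3.016 km
4–6: √((0.022·111.32)² + (-0.033·61.59)²) = √(5.99780 + 4.13093) = 3.183 km
5–6: √((0.049·111.32)² + (-0.029·61.59)²) = √(29.75353 + 3.19019) = 5.740 km
Closest pair: 3–4 at 0.185 km.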